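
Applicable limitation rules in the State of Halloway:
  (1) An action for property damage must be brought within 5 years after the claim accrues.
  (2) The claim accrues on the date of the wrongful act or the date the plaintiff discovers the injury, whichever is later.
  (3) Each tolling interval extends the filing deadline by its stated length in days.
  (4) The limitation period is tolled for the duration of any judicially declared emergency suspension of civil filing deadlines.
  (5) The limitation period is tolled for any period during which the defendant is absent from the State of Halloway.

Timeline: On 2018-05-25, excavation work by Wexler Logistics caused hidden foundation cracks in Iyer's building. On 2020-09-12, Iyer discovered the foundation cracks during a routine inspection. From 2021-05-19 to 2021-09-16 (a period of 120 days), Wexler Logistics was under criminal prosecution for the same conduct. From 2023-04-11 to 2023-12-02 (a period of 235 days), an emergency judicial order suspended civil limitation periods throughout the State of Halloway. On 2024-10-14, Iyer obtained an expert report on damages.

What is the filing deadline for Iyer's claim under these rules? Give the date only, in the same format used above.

2026-05-05

Taking the later of the act (2018-05-25) and discovery (2020-09-12), the claim accrued on 2020-09-12.
The untolled deadline — 5 years after 2020-09-12 — is 2025-09-12.
Because the emergency suspension of filing deadlines ran from 2023-04-11 to 2023-12-02, the deadline is extended by 235 days to 2026-05-05.
The pending criminal prosecution from 2021-05-19 to 2021-09-16 does not toll the period, because no stated rule makes a criminal prosecution a tolling event.
The other events in the timeline have no effect on the limitation period under the stated rules.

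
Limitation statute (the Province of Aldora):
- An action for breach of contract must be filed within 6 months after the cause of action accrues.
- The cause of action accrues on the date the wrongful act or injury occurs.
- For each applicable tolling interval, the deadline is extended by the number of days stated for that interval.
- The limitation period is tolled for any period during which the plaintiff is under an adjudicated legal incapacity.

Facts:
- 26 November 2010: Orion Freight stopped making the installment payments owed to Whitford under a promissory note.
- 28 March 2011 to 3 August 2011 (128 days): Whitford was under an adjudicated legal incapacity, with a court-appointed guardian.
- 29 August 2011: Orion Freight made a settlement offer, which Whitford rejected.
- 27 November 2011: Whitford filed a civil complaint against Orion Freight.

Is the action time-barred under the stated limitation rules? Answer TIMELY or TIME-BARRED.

TIME-BARRED

The limitation period began to run on 26 November 2010.
Adding the 6 months base period to 26 November 2010 gives a deadline of 26 May 2011, before any tolling.
The plaintiff's legal incapacity from 28 March 2011 to 3 August 2011 tolled the period for 128 days, extending the deadline to 1 October 2011.
Nothing else in the chronology tolls or restarts the period.
Whitford filed on 27 November 2011, after the 1 October 2011 deadline, so the action is time-barred.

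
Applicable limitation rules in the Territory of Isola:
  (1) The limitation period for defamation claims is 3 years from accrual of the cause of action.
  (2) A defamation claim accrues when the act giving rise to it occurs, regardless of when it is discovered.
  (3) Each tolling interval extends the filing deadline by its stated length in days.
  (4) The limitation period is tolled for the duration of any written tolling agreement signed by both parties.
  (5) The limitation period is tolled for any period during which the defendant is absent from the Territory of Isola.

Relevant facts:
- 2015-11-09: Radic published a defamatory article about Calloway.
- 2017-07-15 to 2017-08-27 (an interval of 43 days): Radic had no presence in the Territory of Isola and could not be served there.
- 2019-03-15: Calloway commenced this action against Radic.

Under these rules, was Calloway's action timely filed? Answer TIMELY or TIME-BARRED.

TIME-BARRED

The cause of action accrued on 2015-11-09, the date of the act.
Adding the 3 years base period to 2015-11-09 gives a deadline of 2018-11-09, before any tolling.
The defendant's absence from the jurisdiction from 2017-07-15 to 2017-08-27 tolled the period for 43 days, extending the deadline to 2018-12-22.
The 2019-03-15 filing falls after the 2018-12-22 deadline; the claim is time-barred.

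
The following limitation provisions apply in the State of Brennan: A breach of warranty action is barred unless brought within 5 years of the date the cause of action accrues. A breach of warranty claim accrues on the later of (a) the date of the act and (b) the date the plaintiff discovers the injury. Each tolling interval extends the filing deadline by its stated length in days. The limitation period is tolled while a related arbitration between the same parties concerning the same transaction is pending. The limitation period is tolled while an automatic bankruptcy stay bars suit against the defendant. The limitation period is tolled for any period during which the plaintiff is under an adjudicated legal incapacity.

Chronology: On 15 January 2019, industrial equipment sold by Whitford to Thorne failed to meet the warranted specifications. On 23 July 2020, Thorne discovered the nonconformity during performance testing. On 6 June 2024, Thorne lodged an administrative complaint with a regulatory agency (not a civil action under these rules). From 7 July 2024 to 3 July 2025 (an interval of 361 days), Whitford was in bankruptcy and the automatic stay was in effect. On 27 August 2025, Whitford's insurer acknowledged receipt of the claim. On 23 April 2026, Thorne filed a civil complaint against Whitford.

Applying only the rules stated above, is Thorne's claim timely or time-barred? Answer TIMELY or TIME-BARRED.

TIMELY

Taking the later of the act (15 January 2019) and discovery (23 July 2020), the claim accrued on 23 July 2020.
Adding the 5 years base period to 23 July 2020 gives a deadline of 23 July 2025, before any tolling.
The automatic bankruptcy stay from 7 July 2024 to 3 July 2025 tolled the period for 361 days, extending the deadline to 19 July 2026.
None of the other events listed affects the running of the period under the stated rules.
Filing on 23 April 2026 beat the 19 July 2026 deadline — the action is timely.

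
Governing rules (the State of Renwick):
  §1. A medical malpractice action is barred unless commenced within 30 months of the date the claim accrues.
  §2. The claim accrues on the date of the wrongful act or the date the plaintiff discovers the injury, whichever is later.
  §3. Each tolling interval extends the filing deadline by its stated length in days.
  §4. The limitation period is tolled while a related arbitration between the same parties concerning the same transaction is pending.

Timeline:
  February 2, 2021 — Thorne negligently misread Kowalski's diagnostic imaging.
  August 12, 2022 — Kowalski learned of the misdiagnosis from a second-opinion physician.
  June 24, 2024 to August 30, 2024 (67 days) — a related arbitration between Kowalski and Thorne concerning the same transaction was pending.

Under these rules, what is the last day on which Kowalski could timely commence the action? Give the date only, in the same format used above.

April 20, 2025

Taking the later of the act (February 2, 2021) and discovery (August 12, 2022), the claim accrued on August 12, 2022.
30 months from August 12, 2022 is February 12, 2025.
The pending related arbitration from June 24, 2024 to August 30, 2024 tolled the period for 67 days, extending the deadline to April 20, 2025.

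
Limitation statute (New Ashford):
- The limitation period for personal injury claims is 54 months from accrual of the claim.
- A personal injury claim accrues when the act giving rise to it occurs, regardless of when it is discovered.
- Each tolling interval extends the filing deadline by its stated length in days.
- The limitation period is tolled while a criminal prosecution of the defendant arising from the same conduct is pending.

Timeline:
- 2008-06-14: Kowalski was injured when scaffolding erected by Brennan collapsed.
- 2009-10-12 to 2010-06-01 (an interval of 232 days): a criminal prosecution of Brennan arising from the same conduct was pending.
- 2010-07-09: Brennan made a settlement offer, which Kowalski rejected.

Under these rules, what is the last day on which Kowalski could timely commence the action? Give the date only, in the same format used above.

2013-08-03

The limitation period began to run on 2008-06-14.
54 months from 2008-06-14 is 2012-12-14.
The pending criminal prosecution from 2009-10-12 to 2010-06-01 tolled the period for 232 days, extending the deadline to 2013-08-03.
Nothing else in the chronology tolls or restarts the period.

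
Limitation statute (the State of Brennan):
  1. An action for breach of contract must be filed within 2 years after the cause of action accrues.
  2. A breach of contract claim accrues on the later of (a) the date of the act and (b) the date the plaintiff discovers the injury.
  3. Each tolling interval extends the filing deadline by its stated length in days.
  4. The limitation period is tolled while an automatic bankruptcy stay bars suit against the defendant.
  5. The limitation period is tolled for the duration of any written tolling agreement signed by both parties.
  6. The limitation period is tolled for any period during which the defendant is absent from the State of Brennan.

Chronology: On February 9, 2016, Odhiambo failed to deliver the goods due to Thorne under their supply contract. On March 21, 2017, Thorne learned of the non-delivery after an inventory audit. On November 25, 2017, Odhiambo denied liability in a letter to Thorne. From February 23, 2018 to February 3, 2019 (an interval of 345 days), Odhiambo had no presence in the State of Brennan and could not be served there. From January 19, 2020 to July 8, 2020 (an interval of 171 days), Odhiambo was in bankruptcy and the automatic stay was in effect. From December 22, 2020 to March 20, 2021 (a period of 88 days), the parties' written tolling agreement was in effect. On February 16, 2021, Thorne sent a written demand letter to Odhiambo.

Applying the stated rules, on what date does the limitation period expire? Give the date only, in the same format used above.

The claim accrued on March 21, 2017 — the later of the February 9, 2016 act and the March 21, 2017 discovery.
The untolled deadline — 2 years after March 21, 2017 — is March 21, 2019.
The defendant's absence from the jurisdiction from February 23, 2018 to February 3, 2019 tolled the period for 345 days, extending the deadline to February 29, 2020.
Because the automatic bankruptcy stay ran from January 19, 2020 to July 8, 2020, the deadline is extended by 171 days to August 18, 2020.
By the time the written tolling agreement began on December 22, 2020, the limitation period had already expired on August 18, 2020; that interval cannot revive it.
Nothing else in the chronology tolls or restarts the period.

August 18, 2020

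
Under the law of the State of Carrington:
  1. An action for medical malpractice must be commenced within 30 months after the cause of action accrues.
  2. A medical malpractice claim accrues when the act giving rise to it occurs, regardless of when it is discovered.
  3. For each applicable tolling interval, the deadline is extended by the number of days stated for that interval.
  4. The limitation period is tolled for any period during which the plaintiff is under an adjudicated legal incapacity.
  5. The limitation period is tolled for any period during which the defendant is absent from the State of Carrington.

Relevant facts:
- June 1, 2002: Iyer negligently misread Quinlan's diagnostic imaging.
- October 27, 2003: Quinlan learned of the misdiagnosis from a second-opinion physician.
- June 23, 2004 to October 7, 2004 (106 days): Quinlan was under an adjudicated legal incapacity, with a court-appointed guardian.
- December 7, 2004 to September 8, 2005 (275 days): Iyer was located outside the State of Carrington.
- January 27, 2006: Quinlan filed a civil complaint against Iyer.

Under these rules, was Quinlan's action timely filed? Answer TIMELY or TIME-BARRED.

TIME-BARRED

Because the rule ties accrual to occurrence, the claim accrued on June 1, 2002, not on the October 27, 2003 discovery date.
The untolled deadline — 30 months after June 1, 2002 — is December 1, 2004.
Because the plaintiff's legal incapacity ran from June 23, 2004 to October 7, 2004, the deadline is extended by 106 days to March 17, 2005.
The defendant's absence from the jurisdiction from December 7, 2004 to September 8, 2005 tolled the period for 275 days, extending the deadline to December 17, 2005.
Quinlan filed on January 27, 2006, after the December 17, 2005 deadline, so the action is time-barred.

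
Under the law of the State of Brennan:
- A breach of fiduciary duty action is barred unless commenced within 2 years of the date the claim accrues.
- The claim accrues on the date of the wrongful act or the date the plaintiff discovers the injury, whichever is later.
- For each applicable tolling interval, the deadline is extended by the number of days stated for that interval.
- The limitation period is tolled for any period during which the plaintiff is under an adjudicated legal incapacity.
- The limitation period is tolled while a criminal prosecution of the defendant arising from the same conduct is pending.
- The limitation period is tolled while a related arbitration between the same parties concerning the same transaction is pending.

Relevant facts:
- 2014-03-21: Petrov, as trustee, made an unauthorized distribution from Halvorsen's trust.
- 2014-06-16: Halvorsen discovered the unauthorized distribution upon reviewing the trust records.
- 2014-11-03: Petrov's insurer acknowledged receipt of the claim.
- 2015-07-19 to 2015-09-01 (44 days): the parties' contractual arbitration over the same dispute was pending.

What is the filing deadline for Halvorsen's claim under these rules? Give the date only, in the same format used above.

2016-07-30

Because discovery on 2014-06-16 post-dates the 2014-03-21 act, accrual under the later-of rule falls on 2014-06-16.
The untolled deadline — 2 years after 2014-06-16 — is 2016-06-16.
Because the pending related arbitration ran from 2015-07-19 to 2015-09-01, the deadline is extended by 44 days to 2016-07-30.
Nothing else in the chronology tolls or restarts the period.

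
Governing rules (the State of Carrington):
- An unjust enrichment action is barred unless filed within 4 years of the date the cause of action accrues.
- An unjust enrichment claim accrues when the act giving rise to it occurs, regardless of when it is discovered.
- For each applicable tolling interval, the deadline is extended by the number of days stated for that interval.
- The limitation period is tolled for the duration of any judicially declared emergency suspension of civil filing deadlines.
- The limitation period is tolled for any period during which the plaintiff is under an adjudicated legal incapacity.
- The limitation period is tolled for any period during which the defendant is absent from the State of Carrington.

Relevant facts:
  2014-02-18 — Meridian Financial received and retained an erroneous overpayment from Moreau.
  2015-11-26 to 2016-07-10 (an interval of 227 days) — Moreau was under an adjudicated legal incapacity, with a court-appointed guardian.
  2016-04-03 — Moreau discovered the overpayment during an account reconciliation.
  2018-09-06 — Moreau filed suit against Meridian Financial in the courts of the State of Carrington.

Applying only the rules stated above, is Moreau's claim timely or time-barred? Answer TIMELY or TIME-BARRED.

Because the rule ties accrual to occurrence, the claim accrued on 2014-02-18, not on the 2016-04-03 discovery date.
The untolled deadline — 4 years after 2014-02-18 — is 2018-02-18.
Because the plaintiff's legal incapacity ran from 2015-11-26 to 2016-07-10, the deadline is extended by 227 days to 2018-10-03.
Moreau filed on 2018-09-06, before the 2018-10-03 deadline, so the action is timely.

TIMELY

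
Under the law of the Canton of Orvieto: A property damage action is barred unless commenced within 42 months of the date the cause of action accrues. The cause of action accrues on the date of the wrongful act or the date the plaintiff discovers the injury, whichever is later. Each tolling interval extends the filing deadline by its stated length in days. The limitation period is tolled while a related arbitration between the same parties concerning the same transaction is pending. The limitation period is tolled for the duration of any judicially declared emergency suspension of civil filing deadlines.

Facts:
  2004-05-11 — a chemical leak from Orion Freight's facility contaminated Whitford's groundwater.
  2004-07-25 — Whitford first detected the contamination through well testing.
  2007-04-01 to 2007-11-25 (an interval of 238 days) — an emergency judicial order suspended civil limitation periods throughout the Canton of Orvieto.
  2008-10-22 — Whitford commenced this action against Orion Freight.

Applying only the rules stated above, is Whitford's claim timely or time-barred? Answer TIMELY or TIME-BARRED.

Because discovery on 2004-07-25 post-dates the 2004-05-11 act, accrual under the later-of rule falls on 2004-07-25.
Adding the 42 months base period to 2004-07-25 gives a deadline of 2008-01-25, before any tolling.
Because the emergency suspension of filing deadlines ran from 2007-04-01 to 2007-11-25, the deadline is extended by 238 days to 2008-09-19.
The 2008-10-22 filing falls after the 2008-09-19 deadline; the claim is time-barred.

TIME-BARRED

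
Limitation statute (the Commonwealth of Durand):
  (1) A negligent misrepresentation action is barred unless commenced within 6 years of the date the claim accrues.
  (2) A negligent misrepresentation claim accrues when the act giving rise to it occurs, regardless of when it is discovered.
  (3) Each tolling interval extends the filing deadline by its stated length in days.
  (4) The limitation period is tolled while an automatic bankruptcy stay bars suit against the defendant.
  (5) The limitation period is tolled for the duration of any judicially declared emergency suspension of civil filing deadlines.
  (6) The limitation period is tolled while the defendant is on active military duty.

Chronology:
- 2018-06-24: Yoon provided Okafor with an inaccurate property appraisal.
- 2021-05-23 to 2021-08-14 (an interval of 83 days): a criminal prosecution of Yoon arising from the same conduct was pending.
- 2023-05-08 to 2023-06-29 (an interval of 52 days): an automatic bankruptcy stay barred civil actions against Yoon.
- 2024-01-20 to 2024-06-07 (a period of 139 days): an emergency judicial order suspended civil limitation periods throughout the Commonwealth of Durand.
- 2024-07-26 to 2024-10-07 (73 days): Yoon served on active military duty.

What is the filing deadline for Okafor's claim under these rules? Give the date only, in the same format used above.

The claim accrued on 2018-06-24, when the wrongful act occurred.
The untolled deadline — 6 years after 2018-06-24 — is 2024-06-24.
The automatic bankruptcy stay from 2023-05-08 to 2023-06-29 tolled the period for 52 days, extending the deadline to 2024-08-15.
Because the emergency suspension of filing deadlines ran from 2024-01-20 to 2024-06-07, the deadline is extended by 139 days to 2025-01-01.
The defendant's active military service from 2024-07-26 to 2024-10-07 tolled the period for 73 days, extending the deadline to 2025-03-15.
No stated provision tolls the period for a criminal prosecution, so the interval from 2021-05-23 to 2021-08-14 has no effect on the deadline.

2025-03-15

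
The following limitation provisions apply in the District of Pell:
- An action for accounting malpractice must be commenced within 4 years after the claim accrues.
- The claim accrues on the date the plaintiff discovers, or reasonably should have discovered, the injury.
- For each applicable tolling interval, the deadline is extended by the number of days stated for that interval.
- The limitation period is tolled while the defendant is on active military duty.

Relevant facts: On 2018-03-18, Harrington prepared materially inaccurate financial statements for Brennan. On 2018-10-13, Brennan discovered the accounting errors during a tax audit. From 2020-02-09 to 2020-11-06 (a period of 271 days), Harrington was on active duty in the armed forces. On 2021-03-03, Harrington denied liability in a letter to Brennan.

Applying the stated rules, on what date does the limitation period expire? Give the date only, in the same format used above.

Under the discovery rule, the claim accrued on 2018-10-13, when Brennan discovered the injury — not on the 2018-03-18 date of the underlying act.
Adding the 4 years base period to 2018-10-13 gives a deadline of 2022-10-13, before any tolling.
The defendant's active military service from 2020-02-09 to 2020-11-06 tolled the period for 271 days, extending the deadline to 2023-07-11.
Nothing else in the chronology tolls or restarts the period.

2023-07-11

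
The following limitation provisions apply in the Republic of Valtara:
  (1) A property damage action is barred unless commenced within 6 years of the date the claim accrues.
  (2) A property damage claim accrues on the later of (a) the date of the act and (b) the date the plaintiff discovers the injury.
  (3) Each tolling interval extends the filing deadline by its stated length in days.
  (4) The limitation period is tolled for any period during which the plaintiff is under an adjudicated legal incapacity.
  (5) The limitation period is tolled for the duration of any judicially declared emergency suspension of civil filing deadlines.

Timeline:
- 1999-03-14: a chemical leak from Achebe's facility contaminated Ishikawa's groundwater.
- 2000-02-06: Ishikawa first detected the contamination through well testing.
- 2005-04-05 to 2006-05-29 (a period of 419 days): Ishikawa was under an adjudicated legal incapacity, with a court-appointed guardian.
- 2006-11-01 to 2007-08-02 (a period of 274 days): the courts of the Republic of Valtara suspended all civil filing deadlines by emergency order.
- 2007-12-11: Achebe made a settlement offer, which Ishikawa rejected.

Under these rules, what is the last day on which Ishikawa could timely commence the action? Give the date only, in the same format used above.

Because discovery on 2000-02-06 post-dates the 1999-03-14 act, accrual under the later-of rule falls on 2000-02-06.
6 years from 2000-02-06 is 2006-02-06.
Because the plaintiff's legal incapacity ran from 2005-04-05 to 2006-05-29, the deadline is extended by 419 days to 2007-04-01.
The emergency suspension of filing deadlines from 2006-11-01 to 2007-08-02 tolled the period for 274 days, extending the deadline to 2007-12-31.
None of the other events listed affects the running of the period under the stated rules.

2007-12-31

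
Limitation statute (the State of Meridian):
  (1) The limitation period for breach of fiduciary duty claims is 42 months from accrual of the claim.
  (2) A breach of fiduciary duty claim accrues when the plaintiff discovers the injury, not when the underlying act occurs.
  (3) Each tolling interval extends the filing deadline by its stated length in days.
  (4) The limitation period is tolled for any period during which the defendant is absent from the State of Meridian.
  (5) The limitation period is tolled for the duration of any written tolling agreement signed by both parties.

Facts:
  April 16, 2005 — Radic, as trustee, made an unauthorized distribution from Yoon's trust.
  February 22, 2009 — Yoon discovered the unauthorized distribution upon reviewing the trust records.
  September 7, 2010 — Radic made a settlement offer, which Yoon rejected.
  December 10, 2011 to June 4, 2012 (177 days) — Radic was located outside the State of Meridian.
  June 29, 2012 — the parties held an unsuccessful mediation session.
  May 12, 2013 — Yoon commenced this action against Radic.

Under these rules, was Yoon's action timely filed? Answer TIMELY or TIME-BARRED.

TIME-BARRED

The claim did not accrue until Yoon discovered the injury on February 22, 2009; the April 16, 2005 act date does not start the clock under the stated rule.
Adding the 42 months base period to February 22, 2009 gives a deadline of August 22, 2012, before any tolling.
The period was tolled for 177 days by the defendant's absence from the jurisdiction (December 10, 2011 to June 4, 2012), pushing the deadline to February 15, 2013.
Nothing else in the chronology tolls or restarts the period.
Yoon filed on May 12, 2013, after the February 15, 2013 deadline, so the action is time-barred.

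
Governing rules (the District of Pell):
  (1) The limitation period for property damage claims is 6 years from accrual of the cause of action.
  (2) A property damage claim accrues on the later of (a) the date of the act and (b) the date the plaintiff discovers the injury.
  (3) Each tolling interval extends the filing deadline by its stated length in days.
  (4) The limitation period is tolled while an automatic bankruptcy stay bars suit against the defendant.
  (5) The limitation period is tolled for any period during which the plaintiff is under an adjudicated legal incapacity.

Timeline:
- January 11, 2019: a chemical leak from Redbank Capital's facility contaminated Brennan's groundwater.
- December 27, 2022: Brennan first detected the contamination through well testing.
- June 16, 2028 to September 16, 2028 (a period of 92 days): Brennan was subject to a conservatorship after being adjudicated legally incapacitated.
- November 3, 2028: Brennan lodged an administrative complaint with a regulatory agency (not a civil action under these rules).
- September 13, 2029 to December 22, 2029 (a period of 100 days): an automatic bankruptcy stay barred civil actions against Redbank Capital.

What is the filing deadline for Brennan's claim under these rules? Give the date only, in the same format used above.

March 29, 2029

Taking the later of the act (January 11, 2019) and discovery (December 27, 2022), the claim accrued on December 27, 2022.
The untolled deadline — 6 years after December 27, 2022 — is December 27, 2028.
The period was tolled for 92 days by the plaintiff's legal incapacity (June 16, 2028 to September 16, 2028), pushing the deadline to March 29, 2029.
The automatic bankruptcy stay starting September 13, 2029 came too late — the period had run on March 29, 2029 — and so does not extend the deadline.
Nothing else in the chronology tolls or restarts the period.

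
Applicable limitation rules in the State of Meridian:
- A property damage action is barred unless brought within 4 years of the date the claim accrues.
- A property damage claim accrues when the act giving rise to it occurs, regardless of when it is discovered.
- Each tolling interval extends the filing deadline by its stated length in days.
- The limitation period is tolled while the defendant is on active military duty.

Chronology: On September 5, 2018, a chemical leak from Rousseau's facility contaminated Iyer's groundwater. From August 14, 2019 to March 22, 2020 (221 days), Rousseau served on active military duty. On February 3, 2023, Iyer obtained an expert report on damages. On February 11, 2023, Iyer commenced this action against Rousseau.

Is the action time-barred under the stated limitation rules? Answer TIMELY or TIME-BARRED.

TIMELY

The claim accrued on September 5, 2018, when the wrongful act occurred.
Adding the 4 years base period to September 5, 2018 gives a deadline of September 5, 2022, before any tolling.
The defendant's active military service from August 14, 2019 to March 22, 2020 tolled the period for 221 days, extending the deadline to April 14, 2023.
None of the other events listed affects the running of the period under the stated rules.
Filing on February 11, 2023 beat the April 14, 2023 deadline — the action is timely.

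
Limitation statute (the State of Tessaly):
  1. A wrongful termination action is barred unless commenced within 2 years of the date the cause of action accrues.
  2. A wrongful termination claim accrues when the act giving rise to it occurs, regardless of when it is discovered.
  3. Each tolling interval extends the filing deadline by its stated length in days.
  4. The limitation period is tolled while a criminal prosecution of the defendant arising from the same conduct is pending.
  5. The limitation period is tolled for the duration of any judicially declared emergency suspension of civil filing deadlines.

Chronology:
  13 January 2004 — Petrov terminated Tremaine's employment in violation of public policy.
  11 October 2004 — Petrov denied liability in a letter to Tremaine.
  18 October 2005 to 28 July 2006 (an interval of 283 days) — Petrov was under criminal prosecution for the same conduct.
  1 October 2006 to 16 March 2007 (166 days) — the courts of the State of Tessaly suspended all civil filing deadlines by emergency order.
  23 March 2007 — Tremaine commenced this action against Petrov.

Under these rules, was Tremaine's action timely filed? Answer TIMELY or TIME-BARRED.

TIMELY

The claim accrued on 13 January 2004, when the wrongful act occurred.
2 years from 13 January 2004 is 13 January 2006.
Because the pending criminal prosecution ran from 18 October 2005 to 28 July 2006, the deadline is extended by 283 days to 23 October 2006.
The period was tolled for 166 days by the emergency suspension of filing deadlines (1 October 2006 to 16 March 2007), pushing the deadline to 7 April 2007.
None of the other events listed affects the running of the period under the stated rules.
The 23 March 2007 filing precedes the 7 April 2007 deadline; the claim is timely.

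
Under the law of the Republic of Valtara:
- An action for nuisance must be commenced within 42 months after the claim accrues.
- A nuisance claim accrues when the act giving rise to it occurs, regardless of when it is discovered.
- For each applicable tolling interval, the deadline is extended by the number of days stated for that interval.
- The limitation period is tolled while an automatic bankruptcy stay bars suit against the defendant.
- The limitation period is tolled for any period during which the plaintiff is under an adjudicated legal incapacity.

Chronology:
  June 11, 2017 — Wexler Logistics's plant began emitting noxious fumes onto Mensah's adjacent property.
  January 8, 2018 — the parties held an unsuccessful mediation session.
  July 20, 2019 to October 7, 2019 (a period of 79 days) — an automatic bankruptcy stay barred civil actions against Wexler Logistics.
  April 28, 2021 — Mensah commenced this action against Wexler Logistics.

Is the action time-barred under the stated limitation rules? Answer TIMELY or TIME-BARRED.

The claim accrued on June 11, 2017, when the wrongful act occurred.
42 months from June 11, 2017 is December 11, 2020.
The period was tolled for 79 days by the automatic bankruptcy stay (July 20, 2019 to October 7, 2019), pushing the deadline to February 28, 2021.
The other events in the timeline have no effect on the limitation period under the stated rules.
Mensah filed on April 28, 2021, after the February 28, 2021 deadline, so the action is time-barred.

TIME-BARRED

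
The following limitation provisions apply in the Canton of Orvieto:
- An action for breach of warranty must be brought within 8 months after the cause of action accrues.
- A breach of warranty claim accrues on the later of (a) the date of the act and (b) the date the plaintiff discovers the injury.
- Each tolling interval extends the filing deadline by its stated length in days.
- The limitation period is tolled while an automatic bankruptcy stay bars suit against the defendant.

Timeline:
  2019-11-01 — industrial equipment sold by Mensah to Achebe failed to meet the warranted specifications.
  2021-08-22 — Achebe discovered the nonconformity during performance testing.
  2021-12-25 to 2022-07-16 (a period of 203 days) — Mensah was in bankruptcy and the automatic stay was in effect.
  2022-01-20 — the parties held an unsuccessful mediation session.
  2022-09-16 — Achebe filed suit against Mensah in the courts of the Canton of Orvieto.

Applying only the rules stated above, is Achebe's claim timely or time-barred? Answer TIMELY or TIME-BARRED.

TIMELY

Because discovery on 2021-08-22 post-dates the 2019-11-01 act, accrual under the later-of rule falls on 2021-08-22.
Adding the 8 months base period to 2021-08-22 gives a deadline of 2022-04-22, before any tolling.
The automatic bankruptcy stay from 2021-12-25 to 2022-07-16 tolled the period for 203 days, extending the deadline to 2022-11-11.
Nothing else in the chronology tolls or restarts the period.
The 2022-09-16 filing precedes the 2022-11-11 deadline; the claim is timely.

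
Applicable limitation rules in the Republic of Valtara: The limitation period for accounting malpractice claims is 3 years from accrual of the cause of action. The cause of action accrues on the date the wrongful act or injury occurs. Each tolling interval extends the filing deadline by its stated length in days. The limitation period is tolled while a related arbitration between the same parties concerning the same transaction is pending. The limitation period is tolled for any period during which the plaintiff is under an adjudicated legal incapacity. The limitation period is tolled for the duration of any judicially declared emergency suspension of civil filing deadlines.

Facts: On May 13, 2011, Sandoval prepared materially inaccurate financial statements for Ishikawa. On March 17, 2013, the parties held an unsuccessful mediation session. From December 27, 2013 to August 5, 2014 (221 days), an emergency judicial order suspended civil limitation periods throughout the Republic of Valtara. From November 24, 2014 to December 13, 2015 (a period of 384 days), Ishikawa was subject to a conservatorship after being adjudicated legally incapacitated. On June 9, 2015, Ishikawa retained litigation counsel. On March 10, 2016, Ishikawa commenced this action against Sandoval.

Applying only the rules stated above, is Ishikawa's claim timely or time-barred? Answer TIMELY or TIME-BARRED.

The limitation period began to run on May 13, 2011.
3 years from May 13, 2011 is May 13, 2014.
Because the emergency suspension of filing deadlines ran from December 27, 2013 to August 5, 2014, the deadline is extended by 221 days to December 20, 2014.
The period was tolled for 384 days by the plaintiff's legal incapacity (November 24, 2014 to December 13, 2015), pushing the deadline to January 8, 2016.
The other events in the timeline have no effect on the limitation period under the stated rules.
Ishikawa filed on March 10, 2016, after the January 8, 2016 deadline, so the action is time-barred.

TIME-BARRED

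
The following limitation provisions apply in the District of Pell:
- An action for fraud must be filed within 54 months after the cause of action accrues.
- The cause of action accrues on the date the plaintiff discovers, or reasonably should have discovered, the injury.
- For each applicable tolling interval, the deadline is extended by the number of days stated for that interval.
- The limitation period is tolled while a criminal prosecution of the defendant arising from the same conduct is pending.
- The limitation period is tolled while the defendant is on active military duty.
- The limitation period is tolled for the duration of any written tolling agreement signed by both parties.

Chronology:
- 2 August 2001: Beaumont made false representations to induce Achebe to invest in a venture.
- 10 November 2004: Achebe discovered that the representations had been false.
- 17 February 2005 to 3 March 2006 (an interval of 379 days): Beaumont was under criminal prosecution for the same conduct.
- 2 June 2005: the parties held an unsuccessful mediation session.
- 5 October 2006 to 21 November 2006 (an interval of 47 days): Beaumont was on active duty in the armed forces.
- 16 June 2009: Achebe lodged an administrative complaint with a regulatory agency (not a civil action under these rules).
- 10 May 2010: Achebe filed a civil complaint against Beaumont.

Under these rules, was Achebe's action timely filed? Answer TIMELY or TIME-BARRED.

TIMELY

The claim did not accrue until Achebe discovered the injury on 10 November 2004; the 2 August 2001 act date does not start the clock under the stated rule.
54 months from 10 November 2004 is 10 May 2009.
Because the pending criminal prosecution ran from 17 February 2005 to 3 March 2006, the deadline is extended by 379 days to 24 May 2010.
Because the defendant's active military service ran from 5 October 2006 to 21 November 2006, the deadline is extended by 47 days to 10 July 2010.
Nothing else in the chronology tolls or restarts the period.
Achebe filed on 10 May 2010, before the 10 July 2010 deadline, so the action is timely.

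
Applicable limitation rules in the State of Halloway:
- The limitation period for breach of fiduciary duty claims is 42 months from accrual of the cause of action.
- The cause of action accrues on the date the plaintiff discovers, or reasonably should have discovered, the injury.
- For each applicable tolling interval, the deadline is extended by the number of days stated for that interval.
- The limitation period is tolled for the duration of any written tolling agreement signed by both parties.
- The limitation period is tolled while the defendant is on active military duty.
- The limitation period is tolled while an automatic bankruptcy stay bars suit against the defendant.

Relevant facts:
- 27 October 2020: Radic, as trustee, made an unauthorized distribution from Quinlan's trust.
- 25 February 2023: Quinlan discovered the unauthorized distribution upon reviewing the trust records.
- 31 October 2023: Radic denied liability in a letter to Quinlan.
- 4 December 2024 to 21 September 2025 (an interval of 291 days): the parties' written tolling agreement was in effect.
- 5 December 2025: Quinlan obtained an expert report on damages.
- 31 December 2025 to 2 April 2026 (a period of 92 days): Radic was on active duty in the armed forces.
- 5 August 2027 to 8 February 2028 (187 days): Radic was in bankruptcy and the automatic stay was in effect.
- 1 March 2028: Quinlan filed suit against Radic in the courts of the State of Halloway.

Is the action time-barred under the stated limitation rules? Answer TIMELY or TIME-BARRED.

TIMELY

Accrual is tied to discovery, so the period began on 25 February 2023 rather than on 27 October 2020 when the act occurred.
The untolled deadline — 42 months after 25 February 2023 — is 25 August 2026.
The written tolling agreement from 4 December 2024 to 21 September 2025 tolled the period for 291 days, extending the deadline to 12 June 2027.
Because the defendant's active military service ran from 31 December 2025 to 2 April 2026, the deadline is extended by 92 days to 12 September 2027.
The period was tolled for 187 days by the automatic bankruptcy stay (5 August 2027 to 8 February 2028), pushing the deadline to 17 March 2028.
The other events in the timeline have no effect on the limitation period under the stated rules.
The 1 March 2028 filing precedes the 17 March 2028 deadline; the claim is timely.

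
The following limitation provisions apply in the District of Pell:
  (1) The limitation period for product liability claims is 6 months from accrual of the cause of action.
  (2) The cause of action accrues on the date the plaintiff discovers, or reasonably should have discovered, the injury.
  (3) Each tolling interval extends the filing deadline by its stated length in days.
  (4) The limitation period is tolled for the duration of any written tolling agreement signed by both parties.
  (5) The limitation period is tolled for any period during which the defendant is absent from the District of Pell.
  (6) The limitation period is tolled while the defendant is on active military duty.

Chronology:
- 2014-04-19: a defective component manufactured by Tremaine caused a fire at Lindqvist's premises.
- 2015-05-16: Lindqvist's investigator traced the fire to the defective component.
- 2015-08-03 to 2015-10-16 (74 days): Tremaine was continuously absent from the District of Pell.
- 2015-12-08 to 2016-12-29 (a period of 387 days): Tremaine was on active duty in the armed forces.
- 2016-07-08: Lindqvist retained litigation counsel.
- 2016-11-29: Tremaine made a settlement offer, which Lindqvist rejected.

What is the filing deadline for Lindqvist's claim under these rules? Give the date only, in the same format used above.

2017-02-19

Under the discovery rule, the claim accrued on 2015-05-16, when Lindqvist discovered the injury — not on the 2014-04-19 date of the underlying act.
Adding the 6 months base period to 2015-05-16 gives a deadline of 2015-11-16, before any tolling.
Because the defendant's absence from the jurisdiction ran from 2015-08-03 to 2015-10-16, the deadline is extended by 74 days to 2016-01-29.
Because the defendant's active military service ran from 2015-12-08 to 2016-12-29, the deadline is extended by 387 days to 2017-02-19.
None of the other events listed affects the running of the period under the stated rules.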